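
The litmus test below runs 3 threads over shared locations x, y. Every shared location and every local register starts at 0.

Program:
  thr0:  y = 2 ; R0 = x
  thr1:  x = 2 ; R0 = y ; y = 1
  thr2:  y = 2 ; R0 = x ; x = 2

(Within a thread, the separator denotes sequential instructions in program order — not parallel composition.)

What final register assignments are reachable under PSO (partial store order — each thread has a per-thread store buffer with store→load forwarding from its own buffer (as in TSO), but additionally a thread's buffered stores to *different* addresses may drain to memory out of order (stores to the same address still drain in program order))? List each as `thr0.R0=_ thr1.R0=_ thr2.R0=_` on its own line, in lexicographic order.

outcome vector order: (thr0.R0,thr1.R0,thr2.R0)
|PSO outcomes| = 8

thr0.R0=0 thr1.R0=0 thr2.R0=0
thr0.R0=0 thr1.R0=0 thr2.R0=2
thr0.R0=0 thr1.R0=2 thr2.R0=0
thr0.R0=0 thr1.R0=2 thr2.R0=2
thr0.R0=2 thr1.R0=0 thr2.R0=0
thr0.R0=2 thr1.R0=0 thr2.R0=2
thr0.R0=2 thr1.R0=2 thr2.R0=0
thr0.R0=2 thr1.R0=2 thr2.R0=2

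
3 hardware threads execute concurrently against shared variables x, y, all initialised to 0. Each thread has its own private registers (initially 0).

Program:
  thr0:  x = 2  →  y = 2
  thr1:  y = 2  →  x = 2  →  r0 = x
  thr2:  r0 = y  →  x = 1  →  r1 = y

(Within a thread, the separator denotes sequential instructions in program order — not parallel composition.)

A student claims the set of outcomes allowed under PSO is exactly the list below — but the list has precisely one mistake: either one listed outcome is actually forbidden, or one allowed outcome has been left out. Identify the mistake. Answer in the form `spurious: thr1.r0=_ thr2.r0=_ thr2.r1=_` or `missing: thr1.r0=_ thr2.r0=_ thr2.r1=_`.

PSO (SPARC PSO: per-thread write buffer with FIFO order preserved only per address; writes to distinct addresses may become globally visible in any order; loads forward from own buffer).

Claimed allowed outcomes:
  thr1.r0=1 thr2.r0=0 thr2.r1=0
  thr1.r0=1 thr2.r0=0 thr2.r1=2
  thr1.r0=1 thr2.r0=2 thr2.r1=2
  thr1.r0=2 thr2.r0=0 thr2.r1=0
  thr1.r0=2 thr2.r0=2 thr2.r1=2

missing: thr1.r0=2 thr2.r0=0 thr2.r1=2

outcome vector order: (thr1.r0,thr2.r0,thr2.r1)
[PSO] allowed = {<1 0 0>; <1 0 2>; <1 2 2>; <2 0 0>; <2 0 2>; <2 2 2>}
PSO∖claimed = {<2 0 2>}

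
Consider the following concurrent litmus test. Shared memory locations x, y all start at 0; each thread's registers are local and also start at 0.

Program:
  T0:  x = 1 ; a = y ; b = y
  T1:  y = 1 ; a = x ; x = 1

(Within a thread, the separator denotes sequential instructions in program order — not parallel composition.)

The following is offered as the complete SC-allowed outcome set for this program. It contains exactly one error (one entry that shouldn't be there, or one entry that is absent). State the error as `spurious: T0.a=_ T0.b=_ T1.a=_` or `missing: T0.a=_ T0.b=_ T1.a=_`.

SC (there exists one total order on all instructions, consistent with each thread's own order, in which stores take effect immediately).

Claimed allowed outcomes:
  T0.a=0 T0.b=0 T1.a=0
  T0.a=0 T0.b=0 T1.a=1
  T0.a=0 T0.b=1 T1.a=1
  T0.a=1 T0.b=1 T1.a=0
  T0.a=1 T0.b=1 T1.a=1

outcome vector order: (T0.a,T0.b,T1.a)
SC: 4 outcomes — {001; 011; 110; 111}
claimed∖SC = {000}

spurious: T0.a=0 T0.b=0 T1.a=0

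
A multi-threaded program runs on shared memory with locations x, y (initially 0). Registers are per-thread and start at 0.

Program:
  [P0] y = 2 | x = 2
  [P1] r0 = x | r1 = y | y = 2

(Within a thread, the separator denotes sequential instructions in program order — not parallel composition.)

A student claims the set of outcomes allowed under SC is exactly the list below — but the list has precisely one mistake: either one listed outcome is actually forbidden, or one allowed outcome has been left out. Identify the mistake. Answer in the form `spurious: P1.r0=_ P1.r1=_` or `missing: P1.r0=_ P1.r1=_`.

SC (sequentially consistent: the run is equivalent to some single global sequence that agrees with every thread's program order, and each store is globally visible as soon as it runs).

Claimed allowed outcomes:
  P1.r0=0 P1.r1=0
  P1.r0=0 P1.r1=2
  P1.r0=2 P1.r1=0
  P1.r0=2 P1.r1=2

spurious: P1.r0=2 P1.r1=0

outcome vector order: (P1.r0,P1.r1)
SC (3): (0,0) (0,2) (2,2)
claimed∖SC = {(2,0)}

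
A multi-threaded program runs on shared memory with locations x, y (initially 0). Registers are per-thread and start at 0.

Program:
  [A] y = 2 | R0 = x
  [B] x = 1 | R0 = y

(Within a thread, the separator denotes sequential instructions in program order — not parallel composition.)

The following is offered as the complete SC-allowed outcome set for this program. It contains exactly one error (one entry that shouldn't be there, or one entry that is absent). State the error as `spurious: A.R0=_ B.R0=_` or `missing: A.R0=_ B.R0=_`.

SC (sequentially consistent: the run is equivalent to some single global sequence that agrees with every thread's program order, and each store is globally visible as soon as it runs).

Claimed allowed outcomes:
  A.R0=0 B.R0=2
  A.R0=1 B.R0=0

missing: A.R0=1 B.R0=2

outcome vector order: (A.R0,B.R0)
[SC] allowed = {02 10 12}
SC∖claimed = {12}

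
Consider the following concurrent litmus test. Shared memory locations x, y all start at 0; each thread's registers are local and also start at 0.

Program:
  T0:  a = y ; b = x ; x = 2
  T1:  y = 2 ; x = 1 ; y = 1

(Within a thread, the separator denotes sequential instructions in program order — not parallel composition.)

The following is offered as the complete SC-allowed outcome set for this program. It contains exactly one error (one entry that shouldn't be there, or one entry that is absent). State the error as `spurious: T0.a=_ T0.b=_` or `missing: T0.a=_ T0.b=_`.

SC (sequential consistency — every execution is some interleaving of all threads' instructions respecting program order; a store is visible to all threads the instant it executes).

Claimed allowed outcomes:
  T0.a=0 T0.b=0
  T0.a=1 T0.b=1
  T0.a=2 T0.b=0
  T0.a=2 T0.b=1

missing: T0.a=0 T0.b=1

outcome vector order: (T0.a,T0.b)
under SC → <0 0>, <0 1>, <1 1>, <2 0>, <2 1>
SC∖claimed = {<0 1>}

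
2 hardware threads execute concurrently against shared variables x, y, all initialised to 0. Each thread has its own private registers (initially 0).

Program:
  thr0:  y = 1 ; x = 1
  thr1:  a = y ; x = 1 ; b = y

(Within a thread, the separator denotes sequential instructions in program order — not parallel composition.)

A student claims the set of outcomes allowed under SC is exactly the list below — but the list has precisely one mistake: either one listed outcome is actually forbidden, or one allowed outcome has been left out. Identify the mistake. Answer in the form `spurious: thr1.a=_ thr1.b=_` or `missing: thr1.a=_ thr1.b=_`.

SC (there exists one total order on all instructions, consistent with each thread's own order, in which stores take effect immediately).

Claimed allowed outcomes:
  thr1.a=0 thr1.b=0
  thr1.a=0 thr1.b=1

outcome vector order: (thr1.a,thr1.b)
under SC → 0/0; 0/1; 1/1
SC∖claimed = {1/1}

missing: thr1.a=1 thr1.b=1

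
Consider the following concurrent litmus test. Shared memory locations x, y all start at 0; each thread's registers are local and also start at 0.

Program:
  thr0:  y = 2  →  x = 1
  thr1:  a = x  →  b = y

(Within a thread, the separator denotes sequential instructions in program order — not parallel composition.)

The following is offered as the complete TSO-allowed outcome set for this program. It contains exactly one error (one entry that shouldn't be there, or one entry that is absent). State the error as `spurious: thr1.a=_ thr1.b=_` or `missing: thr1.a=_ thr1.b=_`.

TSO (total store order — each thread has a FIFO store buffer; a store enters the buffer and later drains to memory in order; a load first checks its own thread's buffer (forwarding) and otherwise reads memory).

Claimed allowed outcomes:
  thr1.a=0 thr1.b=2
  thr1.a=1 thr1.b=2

missing: thr1.a=0 thr1.b=0

outcome vector order: (thr1.a,thr1.b)
TSO: 3 outcomes — {00 02 12}
TSO∖claimed = {00}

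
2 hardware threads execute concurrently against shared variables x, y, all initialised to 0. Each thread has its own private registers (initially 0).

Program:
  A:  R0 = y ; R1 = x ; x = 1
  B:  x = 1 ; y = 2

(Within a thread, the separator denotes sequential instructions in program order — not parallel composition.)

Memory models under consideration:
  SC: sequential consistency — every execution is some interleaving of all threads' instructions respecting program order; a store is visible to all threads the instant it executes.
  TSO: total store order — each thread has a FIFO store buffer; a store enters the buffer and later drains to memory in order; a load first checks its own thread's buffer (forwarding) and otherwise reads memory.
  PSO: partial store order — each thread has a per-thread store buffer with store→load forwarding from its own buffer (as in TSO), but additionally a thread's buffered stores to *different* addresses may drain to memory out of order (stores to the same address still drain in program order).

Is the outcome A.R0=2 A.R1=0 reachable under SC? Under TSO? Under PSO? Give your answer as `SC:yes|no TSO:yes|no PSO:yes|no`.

outcome vector order: (A.R0,A.R1)
under SC → 0/0, 0/1, 2/1
under TSO → 0/0, 0/1, 2/1
under PSO → 0/0, 0/1, 2/0, 2/1
target 2/0 ∈ {PSO}

SC:no TSO:no PSO:yes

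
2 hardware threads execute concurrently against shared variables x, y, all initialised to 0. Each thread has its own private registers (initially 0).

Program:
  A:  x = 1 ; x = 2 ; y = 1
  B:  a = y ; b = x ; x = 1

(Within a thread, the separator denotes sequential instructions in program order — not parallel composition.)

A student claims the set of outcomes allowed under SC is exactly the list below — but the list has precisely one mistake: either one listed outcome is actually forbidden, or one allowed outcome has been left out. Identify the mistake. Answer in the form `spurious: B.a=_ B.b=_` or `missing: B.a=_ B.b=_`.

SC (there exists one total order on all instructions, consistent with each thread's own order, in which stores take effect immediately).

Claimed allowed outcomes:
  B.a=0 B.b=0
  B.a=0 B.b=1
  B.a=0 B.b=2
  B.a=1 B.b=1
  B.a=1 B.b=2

spurious: B.a=1 B.b=1

outcome vector order: (B.a,B.b)
SC: 4 outcomes — {(0,0); (0,1); (0,2); (1,2)}
claimed∖SC = {(1,1)}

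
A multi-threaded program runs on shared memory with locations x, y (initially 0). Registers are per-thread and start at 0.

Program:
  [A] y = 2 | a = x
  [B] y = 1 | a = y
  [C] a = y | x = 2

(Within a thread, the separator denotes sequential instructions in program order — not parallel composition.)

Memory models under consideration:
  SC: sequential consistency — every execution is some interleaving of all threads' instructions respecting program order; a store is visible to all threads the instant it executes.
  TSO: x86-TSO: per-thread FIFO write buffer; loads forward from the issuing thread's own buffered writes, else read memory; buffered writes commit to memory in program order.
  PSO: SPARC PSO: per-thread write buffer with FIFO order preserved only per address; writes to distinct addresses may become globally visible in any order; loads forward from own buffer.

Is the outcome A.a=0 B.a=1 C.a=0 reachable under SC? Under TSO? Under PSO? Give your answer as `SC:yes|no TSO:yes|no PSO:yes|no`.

SC:yes TSO:yes PSO:yes

outcome vector order: (A.a,B.a,C.a)
[SC] allowed = {(0,1,0); (0,1,1); (0,1,2); (0,2,0); (0,2,1); (0,2,2); (2,1,0); (2,1,1); (2,1,2); (2,2,0); (2,2,1); (2,2,2)}
[TSO] allowed = {(0,1,0); (0,1,1); (0,1,2); (0,2,0); (0,2,1); (0,2,2); (2,1,0); (2,1,1); (2,1,2); (2,2,0); (2,2,1); (2,2,2)}
[PSO] allowed = {(0,1,0); (0,1,1); (0,1,2); (0,2,0); (0,2,1); (0,2,2); (2,1,0); (2,1,1); (2,1,2); (2,2,0); (2,2,1); (2,2,2)}
target (0,1,0) ∈ {SC,TSO,PSO}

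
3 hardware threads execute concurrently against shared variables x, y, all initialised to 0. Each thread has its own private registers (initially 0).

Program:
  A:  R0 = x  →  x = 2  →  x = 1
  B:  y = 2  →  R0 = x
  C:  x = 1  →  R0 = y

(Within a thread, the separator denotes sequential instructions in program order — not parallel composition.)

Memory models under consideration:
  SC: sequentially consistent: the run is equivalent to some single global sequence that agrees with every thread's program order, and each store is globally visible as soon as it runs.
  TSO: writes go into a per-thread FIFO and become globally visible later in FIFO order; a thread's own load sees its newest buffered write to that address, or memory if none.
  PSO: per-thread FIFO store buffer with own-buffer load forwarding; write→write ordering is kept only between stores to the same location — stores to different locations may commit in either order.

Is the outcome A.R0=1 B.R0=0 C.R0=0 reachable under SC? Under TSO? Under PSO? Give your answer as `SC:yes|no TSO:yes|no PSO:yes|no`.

SC:no TSO:yes PSO:yes

outcome vector order: (A.R0,B.R0,C.R0)
SC (10): 0/0/2; 0/1/0; 0/1/2; 0/2/0; 0/2/2; 1/0/2; 1/1/0; 1/1/2; 1/2/0; 1/2/2
TSO (12): 0/0/0; 0/0/2; 0/1/0; 0/1/2; 0/2/0; 0/2/2; 1/0/0; 1/0/2; 1/1/0; 1/1/2; 1/2/0; 1/2/2
PSO (12): 0/0/0; 0/0/2; 0/1/0; 0/1/2; 0/2/0; 0/2/2; 1/0/0; 1/0/2; 1/1/0; 1/1/2; 1/2/0; 1/2/2
target 1/0/0 ∈ {TSO,PSO}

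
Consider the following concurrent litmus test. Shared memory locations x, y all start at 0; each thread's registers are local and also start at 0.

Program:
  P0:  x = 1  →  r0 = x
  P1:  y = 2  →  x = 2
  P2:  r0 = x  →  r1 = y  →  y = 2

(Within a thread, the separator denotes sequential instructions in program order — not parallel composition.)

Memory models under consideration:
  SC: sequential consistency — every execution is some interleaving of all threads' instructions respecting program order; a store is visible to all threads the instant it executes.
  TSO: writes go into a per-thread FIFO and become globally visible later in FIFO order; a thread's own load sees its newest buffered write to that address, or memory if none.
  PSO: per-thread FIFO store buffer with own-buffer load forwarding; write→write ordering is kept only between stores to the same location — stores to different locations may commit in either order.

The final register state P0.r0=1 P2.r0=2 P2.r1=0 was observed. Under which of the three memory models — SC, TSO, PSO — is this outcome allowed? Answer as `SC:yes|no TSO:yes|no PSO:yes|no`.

SC:no TSO:no PSO:yes

outcome vector order: (P0.r0,P2.r0,P2.r1)
SC: 10 outcomes — {(1,0,0) (1,0,2) (1,1,0) (1,1,2) (1,2,2) (2,0,0) (2,0,2) (2,1,0) (2,1,2) (2,2,2)}
TSO: 10 outcomes — {(1,0,0) (1,0,2) (1,1,0) (1,1,2) (1,2,2) (2,0,0) (2,0,2) (2,1,0) (2,1,2) (2,2,2)}
PSO: 12 outcomes — {(1,0,0) (1,0,2) (1,1,0) (1,1,2) (1,2,0) (1,2,2) (2,0,0) (2,0,2) (2,1,0) (2,1,2) (2,2,0) (2,2,2)}
target (1,2,0) ∈ {PSO}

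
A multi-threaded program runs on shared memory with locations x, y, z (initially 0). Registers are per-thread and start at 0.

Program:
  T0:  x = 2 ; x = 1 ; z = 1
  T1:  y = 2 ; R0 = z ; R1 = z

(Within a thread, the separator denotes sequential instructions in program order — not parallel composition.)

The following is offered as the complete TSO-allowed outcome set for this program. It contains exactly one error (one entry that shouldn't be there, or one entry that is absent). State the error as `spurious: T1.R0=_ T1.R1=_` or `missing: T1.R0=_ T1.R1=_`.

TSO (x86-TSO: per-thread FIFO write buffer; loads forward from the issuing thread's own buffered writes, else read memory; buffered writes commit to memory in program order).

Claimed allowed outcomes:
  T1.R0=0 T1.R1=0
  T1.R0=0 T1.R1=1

outcome vector order: (T1.R0,T1.R1)
[TSO] allowed = {(0,0); (0,1); (1,1)}
TSO∖claimed = {(1,1)}

missing: T1.R0=1 T1.R1=1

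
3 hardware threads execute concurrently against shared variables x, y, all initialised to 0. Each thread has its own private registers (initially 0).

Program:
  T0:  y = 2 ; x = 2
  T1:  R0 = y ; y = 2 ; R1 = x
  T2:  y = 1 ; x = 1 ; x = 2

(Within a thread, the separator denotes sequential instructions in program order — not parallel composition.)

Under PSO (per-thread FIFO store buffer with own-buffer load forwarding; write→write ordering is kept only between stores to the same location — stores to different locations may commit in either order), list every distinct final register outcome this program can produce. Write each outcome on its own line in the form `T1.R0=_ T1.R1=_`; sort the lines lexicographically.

T1.R0=0 T1.R1=0
T1.R0=0 T1.R1=1
T1.R0=0 T1.R1=2
T1.R0=1 T1.R1=0
T1.R0=1 T1.R1=1
T1.R0=1 T1.R1=2
T1.R0=2 T1.R1=0
T1.R0=2 T1.R1=1
T1.R0=2 T1.R1=2

outcome vector order: (T1.R0,T1.R1)
|PSO outcomes| = 9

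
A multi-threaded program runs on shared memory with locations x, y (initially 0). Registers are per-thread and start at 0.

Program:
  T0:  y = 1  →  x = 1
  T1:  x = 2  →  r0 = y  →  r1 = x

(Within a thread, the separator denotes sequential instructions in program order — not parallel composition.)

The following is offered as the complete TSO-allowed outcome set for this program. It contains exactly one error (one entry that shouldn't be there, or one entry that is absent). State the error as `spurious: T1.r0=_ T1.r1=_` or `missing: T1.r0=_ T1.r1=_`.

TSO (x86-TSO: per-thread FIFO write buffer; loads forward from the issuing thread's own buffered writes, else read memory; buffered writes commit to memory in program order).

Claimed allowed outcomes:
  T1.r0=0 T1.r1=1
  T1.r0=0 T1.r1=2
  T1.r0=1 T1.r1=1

outcome vector order: (T1.r0,T1.r1)
TSO: 4 outcomes — {0/1 0/2 1/1 1/2}
TSO∖claimed = {1/2}

missing: T1.r0=1 T1.r1=2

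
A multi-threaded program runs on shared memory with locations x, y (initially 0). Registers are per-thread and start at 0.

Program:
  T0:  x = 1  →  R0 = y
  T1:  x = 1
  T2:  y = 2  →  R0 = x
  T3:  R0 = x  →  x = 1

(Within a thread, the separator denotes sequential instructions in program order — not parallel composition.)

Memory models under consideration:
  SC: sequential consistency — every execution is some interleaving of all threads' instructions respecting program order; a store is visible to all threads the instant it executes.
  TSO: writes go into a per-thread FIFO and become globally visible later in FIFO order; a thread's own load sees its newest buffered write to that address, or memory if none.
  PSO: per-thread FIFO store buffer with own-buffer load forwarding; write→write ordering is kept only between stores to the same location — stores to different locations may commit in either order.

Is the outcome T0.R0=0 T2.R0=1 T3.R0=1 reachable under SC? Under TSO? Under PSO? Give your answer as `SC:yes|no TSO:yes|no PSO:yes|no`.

outcome vector order: (T0.R0,T2.R0,T3.R0)
[SC] allowed = {(0,1,0); (0,1,1); (2,0,0); (2,0,1); (2,1,0); (2,1,1)}
[TSO] allowed = {(0,0,0); (0,0,1); (0,1,0); (0,1,1); (2,0,0); (2,0,1); (2,1,0); (2,1,1)}
[PSO] allowed = {(0,0,0); (0,0,1); (0,1,0); (0,1,1); (2,0,0); (2,0,1); (2,1,0); (2,1,1)}
target (0,1,1) ∈ {SC,TSO,PSO}

SC:yes TSO:yes PSO:yes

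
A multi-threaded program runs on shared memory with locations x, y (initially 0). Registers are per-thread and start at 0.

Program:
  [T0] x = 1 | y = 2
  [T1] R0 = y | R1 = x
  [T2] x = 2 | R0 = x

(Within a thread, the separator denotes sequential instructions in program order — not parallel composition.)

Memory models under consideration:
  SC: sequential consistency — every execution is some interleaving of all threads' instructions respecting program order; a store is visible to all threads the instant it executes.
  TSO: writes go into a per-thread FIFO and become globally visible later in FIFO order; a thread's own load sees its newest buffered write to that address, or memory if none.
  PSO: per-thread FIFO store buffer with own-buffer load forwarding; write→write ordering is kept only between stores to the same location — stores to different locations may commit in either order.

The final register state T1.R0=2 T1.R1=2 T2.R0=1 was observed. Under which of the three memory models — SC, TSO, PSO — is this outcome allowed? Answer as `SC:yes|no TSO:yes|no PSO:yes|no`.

SC:no TSO:no PSO:yes

outcome vector order: (T1.R0,T1.R1,T2.R0)
under SC → <0 0 1>, <0 0 2>, <0 1 1>, <0 1 2>, <0 2 1>, <0 2 2>, <2 1 1>, <2 1 2>, <2 2 2>
under TSO → <0 0 1>, <0 0 2>, <0 1 1>, <0 1 2>, <0 2 1>, <0 2 2>, <2 1 1>, <2 1 2>, <2 2 2>
under PSO → <0 0 1>, <0 0 2>, <0 1 1>, <0 1 2>, <0 2 1>, <0 2 2>, <2 0 1>, <2 0 2>, <2 1 1>, <2 1 2>, <2 2 1>, <2 2 2>
target <2 2 1> ∈ {PSO}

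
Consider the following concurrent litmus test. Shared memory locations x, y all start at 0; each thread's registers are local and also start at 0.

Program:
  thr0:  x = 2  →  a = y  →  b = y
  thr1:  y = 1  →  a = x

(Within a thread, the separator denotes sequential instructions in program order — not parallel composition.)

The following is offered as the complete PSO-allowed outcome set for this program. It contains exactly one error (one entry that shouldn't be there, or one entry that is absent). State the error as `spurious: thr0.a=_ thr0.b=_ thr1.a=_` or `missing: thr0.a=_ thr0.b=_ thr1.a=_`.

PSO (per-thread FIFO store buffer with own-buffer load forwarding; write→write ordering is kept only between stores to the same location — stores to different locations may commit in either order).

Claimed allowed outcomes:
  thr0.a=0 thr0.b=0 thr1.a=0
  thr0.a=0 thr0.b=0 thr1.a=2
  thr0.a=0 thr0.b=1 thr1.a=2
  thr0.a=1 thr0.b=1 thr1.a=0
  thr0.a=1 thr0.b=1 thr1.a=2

missing: thr0.a=0 thr0.b=1 thr1.a=0

outcome vector order: (thr0.a,thr0.b,thr1.a)
[PSO] allowed = {(0,0,0), (0,0,2), (0,1,0), (0,1,2), (1,1,0), (1,1,2)}
PSO∖claimed = {(0,1,0)}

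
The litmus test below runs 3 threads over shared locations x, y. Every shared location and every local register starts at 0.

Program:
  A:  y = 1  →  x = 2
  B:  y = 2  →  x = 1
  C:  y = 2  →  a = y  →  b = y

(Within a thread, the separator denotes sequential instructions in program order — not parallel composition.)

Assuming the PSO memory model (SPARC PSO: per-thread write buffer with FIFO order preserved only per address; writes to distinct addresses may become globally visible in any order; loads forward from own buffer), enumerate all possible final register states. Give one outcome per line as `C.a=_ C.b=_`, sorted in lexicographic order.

C.a=1 C.b=1
C.a=1 C.b=2
C.a=2 C.b=1
C.a=2 C.b=2

outcome vector order: (C.a,C.b)
|PSO outcomes| = 4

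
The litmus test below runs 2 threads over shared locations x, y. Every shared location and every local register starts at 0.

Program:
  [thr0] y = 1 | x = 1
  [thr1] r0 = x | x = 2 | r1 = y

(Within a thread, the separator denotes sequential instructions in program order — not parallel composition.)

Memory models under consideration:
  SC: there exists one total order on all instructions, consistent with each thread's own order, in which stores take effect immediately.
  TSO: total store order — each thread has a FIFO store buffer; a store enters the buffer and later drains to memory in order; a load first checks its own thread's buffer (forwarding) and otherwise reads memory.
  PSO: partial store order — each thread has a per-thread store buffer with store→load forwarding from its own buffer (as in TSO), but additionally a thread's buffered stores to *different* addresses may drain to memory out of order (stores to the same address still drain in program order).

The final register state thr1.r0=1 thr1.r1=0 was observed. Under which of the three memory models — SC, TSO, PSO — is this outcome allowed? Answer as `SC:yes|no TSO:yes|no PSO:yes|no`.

SC:no TSO:no PSO:yes

outcome vector order: (thr1.r0,thr1.r1)
SC: 3 outcomes — {00 01 11}
TSO: 3 outcomes — {00 01 11}
PSO: 4 outcomes — {00 01 10 11}
target 10 ∈ {PSO}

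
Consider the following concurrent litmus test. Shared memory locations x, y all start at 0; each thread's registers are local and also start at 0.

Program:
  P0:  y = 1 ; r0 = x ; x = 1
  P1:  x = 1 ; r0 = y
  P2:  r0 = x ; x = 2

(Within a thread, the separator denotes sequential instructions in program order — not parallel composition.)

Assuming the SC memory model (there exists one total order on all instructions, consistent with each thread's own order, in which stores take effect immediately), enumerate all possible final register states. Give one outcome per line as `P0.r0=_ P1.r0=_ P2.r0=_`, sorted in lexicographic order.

P0.r0=0 P1.r0=1 P2.r0=0
P0.r0=0 P1.r0=1 P2.r0=1
P0.r0=1 P1.r0=0 P2.r0=0
P0.r0=1 P1.r0=0 P2.r0=1
P0.r0=1 P1.r0=1 P2.r0=0
P0.r0=1 P1.r0=1 P2.r0=1
P0.r0=2 P1.r0=0 P2.r0=0
P0.r0=2 P1.r0=0 P2.r0=1
P0.r0=2 P1.r0=1 P2.r0=0
P0.r0=2 P1.r0=1 P2.r0=1

outcome vector order: (P0.r0,P1.r0,P2.r0)
|SC outcomes| = 10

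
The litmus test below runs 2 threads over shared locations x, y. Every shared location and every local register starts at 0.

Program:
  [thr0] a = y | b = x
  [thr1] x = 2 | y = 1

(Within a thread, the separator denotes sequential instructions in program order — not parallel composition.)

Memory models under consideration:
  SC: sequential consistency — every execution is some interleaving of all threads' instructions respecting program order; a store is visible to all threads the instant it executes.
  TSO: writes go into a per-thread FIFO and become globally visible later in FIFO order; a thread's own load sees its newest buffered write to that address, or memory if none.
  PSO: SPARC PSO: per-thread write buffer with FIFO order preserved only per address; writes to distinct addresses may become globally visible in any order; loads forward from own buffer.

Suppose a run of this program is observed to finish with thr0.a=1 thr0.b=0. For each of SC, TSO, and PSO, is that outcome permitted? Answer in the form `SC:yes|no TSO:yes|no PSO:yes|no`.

SC:no TSO:no PSO:yes

outcome vector order: (thr0.a,thr0.b)
[SC] allowed = {<0 0>, <0 2>, <1 2>}
[TSO] allowed = {<0 0>, <0 2>, <1 2>}
[PSO] allowed = {<0 0>, <0 2>, <1 0>, <1 2>}
target <1 0> ∈ {PSO}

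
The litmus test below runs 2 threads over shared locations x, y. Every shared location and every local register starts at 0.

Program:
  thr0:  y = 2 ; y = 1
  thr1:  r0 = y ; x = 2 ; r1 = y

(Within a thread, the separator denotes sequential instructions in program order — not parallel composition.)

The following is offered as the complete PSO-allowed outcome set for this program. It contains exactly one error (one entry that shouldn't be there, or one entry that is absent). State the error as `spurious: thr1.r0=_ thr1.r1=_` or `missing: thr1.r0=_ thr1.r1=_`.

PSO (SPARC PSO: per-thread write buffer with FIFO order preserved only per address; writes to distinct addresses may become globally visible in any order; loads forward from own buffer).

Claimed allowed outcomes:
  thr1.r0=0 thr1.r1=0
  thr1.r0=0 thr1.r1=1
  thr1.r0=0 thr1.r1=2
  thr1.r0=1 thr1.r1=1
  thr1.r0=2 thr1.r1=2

outcome vector order: (thr1.r0,thr1.r1)
[PSO] allowed = {0/0; 0/1; 0/2; 1/1; 2/1; 2/2}
PSO∖claimed = {2/1}

missing: thr1.r0=2 thr1.r1=1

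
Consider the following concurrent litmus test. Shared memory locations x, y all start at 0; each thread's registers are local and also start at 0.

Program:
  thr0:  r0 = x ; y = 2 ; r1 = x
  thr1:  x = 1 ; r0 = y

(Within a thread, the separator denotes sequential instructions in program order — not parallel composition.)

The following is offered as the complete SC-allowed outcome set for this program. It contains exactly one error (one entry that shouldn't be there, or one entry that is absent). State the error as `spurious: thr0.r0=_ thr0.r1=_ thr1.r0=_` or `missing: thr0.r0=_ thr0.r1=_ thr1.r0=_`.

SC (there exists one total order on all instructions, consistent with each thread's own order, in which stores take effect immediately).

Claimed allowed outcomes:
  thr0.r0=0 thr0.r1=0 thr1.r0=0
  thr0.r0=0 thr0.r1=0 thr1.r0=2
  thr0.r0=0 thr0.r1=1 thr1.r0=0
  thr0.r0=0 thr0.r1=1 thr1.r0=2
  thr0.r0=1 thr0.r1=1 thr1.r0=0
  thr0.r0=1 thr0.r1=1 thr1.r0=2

spurious: thr0.r0=0 thr0.r1=0 thr1.r0=0

outcome vector order: (thr0.r0,thr0.r1,thr1.r0)
[SC] allowed = {0/0/2 0/1/0 0/1/2 1/1/0 1/1/2}
claimed∖SC = {0/0/0}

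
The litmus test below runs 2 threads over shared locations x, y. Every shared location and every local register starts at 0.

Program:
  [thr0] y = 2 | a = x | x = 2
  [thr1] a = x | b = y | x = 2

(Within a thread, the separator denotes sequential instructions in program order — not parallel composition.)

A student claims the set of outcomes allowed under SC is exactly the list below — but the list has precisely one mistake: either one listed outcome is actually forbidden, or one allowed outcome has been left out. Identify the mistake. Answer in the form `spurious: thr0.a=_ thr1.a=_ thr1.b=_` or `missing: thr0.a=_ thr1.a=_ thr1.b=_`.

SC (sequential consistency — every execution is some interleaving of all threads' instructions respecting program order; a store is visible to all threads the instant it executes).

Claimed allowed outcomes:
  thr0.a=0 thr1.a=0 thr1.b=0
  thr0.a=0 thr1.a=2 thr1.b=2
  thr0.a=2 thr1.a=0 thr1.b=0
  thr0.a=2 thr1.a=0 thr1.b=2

outcome vector order: (thr0.a,thr1.a,thr1.b)
under SC → (0,0,0) (0,0,2) (0,2,2) (2,0,0) (2,0,2)
SC∖claimed = {(0,0,2)}

missing: thr0.a=0 thr1.a=0 thr1.b=2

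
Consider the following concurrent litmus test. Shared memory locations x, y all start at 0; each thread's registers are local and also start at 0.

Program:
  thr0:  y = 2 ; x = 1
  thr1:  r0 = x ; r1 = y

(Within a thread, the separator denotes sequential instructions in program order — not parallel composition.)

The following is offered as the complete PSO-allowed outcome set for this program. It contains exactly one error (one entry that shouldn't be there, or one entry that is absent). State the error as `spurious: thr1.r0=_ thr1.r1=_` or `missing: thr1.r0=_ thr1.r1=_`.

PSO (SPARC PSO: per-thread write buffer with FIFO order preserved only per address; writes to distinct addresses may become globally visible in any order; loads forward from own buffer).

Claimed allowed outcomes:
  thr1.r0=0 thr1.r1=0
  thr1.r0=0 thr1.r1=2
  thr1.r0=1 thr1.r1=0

missing: thr1.r0=1 thr1.r1=2

outcome vector order: (thr1.r0,thr1.r1)
PSO: 4 outcomes — {<0 0>, <0 2>, <1 0>, <1 2>}
PSO∖claimed = {<1 2>}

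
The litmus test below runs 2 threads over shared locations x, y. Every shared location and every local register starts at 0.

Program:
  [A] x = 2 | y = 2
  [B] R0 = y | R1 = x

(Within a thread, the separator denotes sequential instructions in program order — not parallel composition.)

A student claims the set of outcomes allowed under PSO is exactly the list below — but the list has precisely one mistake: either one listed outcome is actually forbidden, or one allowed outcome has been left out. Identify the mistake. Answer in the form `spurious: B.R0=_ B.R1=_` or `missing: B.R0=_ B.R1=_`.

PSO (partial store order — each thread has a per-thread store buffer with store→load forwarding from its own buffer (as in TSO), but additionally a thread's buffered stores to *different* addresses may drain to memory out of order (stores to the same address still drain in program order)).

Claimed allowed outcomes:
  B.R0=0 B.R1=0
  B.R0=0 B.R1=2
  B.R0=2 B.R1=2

missing: B.R0=2 B.R1=0

outcome vector order: (B.R0,B.R1)
PSO: 4 outcomes — {(0,0); (0,2); (2,0); (2,2)}
PSO∖claimed = {(2,0)}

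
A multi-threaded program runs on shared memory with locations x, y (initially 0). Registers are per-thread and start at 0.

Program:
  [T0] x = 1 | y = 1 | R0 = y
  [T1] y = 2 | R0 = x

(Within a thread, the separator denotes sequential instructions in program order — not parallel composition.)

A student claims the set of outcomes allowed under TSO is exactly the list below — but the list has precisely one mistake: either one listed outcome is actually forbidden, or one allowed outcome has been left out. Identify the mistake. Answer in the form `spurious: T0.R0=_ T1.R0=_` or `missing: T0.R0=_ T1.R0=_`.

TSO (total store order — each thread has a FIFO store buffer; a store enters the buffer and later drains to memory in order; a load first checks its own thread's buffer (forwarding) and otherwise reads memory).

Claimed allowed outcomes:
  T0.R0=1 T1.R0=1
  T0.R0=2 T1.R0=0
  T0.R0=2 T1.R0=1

missing: T0.R0=1 T1.R0=0

outcome vector order: (T0.R0,T1.R0)
[TSO] allowed = {(1,0); (1,1); (2,0); (2,1)}
TSO∖claimed = {(1,0)}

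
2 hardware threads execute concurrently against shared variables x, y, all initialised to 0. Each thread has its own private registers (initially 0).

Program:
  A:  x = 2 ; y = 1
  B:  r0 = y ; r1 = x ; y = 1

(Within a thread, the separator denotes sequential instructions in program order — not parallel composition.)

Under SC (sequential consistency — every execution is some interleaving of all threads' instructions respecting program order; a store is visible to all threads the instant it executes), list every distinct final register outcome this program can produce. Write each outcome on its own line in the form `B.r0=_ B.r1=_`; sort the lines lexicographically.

outcome vector order: (B.r0,B.r1)
|SC outcomes| = 3

B.r0=0 B.r1=0
B.r0=0 B.r1=2
B.r0=1 B.r1=2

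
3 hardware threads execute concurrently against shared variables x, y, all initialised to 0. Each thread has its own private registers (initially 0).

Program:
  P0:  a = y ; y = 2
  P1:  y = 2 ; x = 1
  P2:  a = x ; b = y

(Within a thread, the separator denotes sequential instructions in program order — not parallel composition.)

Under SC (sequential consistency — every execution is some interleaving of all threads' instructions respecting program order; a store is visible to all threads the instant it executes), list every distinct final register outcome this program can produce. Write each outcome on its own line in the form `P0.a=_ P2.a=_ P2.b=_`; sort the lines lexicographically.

P0.a=0 P2.a=0 P2.b=0
P0.a=0 P2.a=0 P2.b=2
P0.a=0 P2.a=1 P2.b=2
P0.a=2 P2.a=0 P2.b=0
P0.a=2 P2.a=0 P2.b=2
P0.a=2 P2.a=1 P2.b=2

outcome vector order: (P0.a,P2.a,P2.b)
|SC outcomes| = 6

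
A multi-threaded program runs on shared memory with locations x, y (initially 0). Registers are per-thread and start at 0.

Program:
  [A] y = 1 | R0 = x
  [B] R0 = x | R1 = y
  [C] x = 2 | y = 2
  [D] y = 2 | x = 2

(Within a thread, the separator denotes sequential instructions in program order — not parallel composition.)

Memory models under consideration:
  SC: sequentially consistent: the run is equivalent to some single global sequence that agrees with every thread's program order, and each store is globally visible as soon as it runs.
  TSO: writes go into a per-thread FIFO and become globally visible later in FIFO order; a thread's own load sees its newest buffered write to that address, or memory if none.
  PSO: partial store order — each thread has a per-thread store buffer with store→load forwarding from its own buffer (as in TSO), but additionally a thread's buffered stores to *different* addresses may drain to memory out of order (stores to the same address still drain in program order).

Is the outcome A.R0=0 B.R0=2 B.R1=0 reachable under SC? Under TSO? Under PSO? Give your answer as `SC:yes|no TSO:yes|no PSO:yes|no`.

SC:no TSO:yes PSO:yes

outcome vector order: (A.R0,B.R0,B.R1)
SC: 11 outcomes — {0/0/0, 0/0/1, 0/0/2, 0/2/1, 0/2/2, 2/0/0, 2/0/1, 2/0/2, 2/2/0, 2/2/1, 2/2/2}
TSO: 12 outcomes — {0/0/0, 0/0/1, 0/0/2, 0/2/0, 0/2/1, 0/2/2, 2/0/0, 2/0/1, 2/0/2, 2/2/0, 2/2/1, 2/2/2}
PSO: 12 outcomes — {0/0/0, 0/0/1, 0/0/2, 0/2/0, 0/2/1, 0/2/2, 2/0/0, 2/0/1, 2/0/2, 2/2/0, 2/2/1, 2/2/2}
target 0/2/0 ∈ {TSO,PSO}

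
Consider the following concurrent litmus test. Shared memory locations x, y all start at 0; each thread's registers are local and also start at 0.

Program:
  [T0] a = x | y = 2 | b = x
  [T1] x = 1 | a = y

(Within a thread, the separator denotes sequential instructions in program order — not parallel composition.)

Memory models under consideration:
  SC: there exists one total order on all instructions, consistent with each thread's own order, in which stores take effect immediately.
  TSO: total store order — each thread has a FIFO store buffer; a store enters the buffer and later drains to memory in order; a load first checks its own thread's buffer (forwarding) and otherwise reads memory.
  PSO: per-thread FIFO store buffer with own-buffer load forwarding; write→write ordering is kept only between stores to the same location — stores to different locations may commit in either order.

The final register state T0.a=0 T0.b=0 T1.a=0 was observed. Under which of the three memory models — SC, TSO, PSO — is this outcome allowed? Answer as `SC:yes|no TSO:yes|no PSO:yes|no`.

outcome vector order: (T0.a,T0.b,T1.a)
[SC] allowed = {0/0/2 0/1/0 0/1/2 1/1/0 1/1/2}
[TSO] allowed = {0/0/0 0/0/2 0/1/0 0/1/2 1/1/0 1/1/2}
[PSO] allowed = {0/0/0 0/0/2 0/1/0 0/1/2 1/1/0 1/1/2}
target 0/0/0 ∈ {TSO,PSO}

SC:no TSO:yes PSO:yes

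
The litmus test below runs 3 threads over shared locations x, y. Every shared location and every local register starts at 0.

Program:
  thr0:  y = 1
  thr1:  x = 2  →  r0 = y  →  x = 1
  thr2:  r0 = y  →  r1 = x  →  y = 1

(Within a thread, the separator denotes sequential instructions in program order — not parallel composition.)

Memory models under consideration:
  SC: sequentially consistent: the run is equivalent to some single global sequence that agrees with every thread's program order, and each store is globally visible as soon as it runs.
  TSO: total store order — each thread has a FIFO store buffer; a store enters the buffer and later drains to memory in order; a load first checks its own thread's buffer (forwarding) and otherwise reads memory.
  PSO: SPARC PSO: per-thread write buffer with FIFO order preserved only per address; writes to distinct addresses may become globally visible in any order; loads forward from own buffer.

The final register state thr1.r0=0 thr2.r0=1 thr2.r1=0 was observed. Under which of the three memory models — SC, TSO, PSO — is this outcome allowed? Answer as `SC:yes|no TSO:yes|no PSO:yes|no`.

outcome vector order: (thr1.r0,thr2.r0,thr2.r1)
[SC] allowed = {<0 0 0>, <0 0 1>, <0 0 2>, <0 1 1>, <0 1 2>, <1 0 0>, <1 0 1>, <1 0 2>, <1 1 0>, <1 1 1>, <1 1 2>}
[TSO] allowed = {<0 0 0>, <0 0 1>, <0 0 2>, <0 1 0>, <0 1 1>, <0 1 2>, <1 0 0>, <1 0 1>, <1 0 2>, <1 1 0>, <1 1 1>, <1 1 2>}
[PSO] allowed = {<0 0 0>, <0 0 1>, <0 0 2>, <0 1 0>, <0 1 1>, <0 1 2>, <1 0 0>, <1 0 1>, <1 0 2>, <1 1 0>, <1 1 1>, <1 1 2>}
target <0 1 0> ∈ {TSO,PSO}

SC:no TSO:yes PSO:yes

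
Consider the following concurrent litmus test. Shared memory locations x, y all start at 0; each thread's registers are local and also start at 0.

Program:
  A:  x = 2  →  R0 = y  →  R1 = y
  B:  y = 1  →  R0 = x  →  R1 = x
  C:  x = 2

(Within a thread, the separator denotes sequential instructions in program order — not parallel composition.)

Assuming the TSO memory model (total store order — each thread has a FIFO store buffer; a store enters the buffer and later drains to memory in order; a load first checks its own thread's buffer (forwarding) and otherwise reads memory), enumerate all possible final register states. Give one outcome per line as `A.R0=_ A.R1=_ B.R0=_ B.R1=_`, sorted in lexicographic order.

outcome vector order: (A.R0,A.R1,B.R0,B.R1)
|TSO outcomes| = 9

A.R0=0 A.R1=0 B.R0=0 B.R1=0
A.R0=0 A.R1=0 B.R0=0 B.R1=2
A.R0=0 A.R1=0 B.R0=2 B.R1=2
A.R0=0 A.R1=1 B.R0=0 B.R1=0
A.R0=0 A.R1=1 B.R0=0 B.R1=2
A.R0=0 A.R1=1 B.R0=2 B.R1=2
A.R0=1 A.R1=1 B.R0=0 B.R1=0
A.R0=1 A.R1=1 B.R0=0 B.R1=2
A.R0=1 A.R1=1 B.R0=2 B.R1=2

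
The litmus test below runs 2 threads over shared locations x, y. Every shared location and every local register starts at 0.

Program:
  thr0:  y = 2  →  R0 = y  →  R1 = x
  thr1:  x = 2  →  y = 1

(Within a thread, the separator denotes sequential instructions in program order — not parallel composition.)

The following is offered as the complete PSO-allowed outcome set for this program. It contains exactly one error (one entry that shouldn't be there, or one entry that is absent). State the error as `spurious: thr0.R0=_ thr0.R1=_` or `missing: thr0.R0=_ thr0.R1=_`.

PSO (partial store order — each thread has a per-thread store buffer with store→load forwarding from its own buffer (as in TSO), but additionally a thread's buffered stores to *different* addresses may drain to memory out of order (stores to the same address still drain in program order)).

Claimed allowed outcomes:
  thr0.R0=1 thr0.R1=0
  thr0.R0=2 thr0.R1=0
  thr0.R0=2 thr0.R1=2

missing: thr0.R0=1 thr0.R1=2

outcome vector order: (thr0.R0,thr0.R1)
PSO: 4 outcomes — {<1 0> <1 2> <2 0> <2 2>}
PSO∖claimed = {<1 2>}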